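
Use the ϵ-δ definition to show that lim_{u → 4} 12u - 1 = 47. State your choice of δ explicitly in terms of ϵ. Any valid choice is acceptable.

δ = ϵ/12

Fix ϵ > 0. We need δ > 0 so that 0 < |u − 4| < δ implies |(12u - 1) − 47| < ϵ.
Since (12u - 1) − 47 = 12(u − 4), we have |(12u - 1) − 47| = 12|u − 4|.
Thus it suffices that |u − 4| < ϵ/12.
Take δ = ϵ/12. If 0 < |u − 4| < δ then |(12u - 1) − 47| = 12|u − 4| < 12·(ϵ/12) = ϵ.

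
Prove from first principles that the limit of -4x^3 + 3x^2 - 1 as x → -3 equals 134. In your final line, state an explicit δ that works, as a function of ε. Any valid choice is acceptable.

δ = min(1, ε/169)

Let ε > 0. We want δ > 0 such that 0 < |x + 3| < δ implies |(-4x^3 + 3x^2 - 1) − 134| < ε.
(-4x^3 + 3x^2 - 1) − 134 = -4x^3 + 3x^2 - 135 = (x + 3)(-4x^2 + 15x - 45).
So |(-4x^3 + 3x^2 - 1) − 134| = |x + 3|·|-4x^2 + 15x - 45|.
Assume first that |x + 3| < 1, so |x| < 4. Then |-4x^2 + 15x - 45| ≤ 4·4^2 + 15·4 + 45 = 169.
Hence |(-4x^3 + 3x^2 - 1) − 134| ≤ 169|x + 3| < ε provided |x + 3| < ε/169.
Take δ = min(1, ε/169). Then 0 < |x + 3| < δ gives both |x + 3| < 1 and |x + 3| < ε/169, so |(-4x^3 + 3x^2 - 1) − 134| < ε.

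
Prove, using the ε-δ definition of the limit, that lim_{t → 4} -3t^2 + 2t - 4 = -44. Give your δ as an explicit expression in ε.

δ = min(1, ε/25)

Let ε > 0 be given. We want δ > 0 such that 0 < |t − 4| < δ implies |(-3t^2 + 2t - 4) + 44| < ε.
(-3t^2 + 2t - 4) + 44 = -3t^2 + 2t + 40 = (t − 4)(-3t - 10).
So |(-3t^2 + 2t - 4) + 44| = |t − 4|·|-3t - 10|.
Assume first that |t − 4| < 1, so |t| < 5. Then |-3t - 10| ≤ 3·5 + 10 = 25.
Hence |(-3t^2 + 2t - 4) + 44| ≤ 25|t − 4| < ε provided |t − 4| < ε/25.
Take δ = min(1, ε/25). Then 0 < |t − 4| < δ gives both |t − 4| < 1 and |t − 4| < ε/25, so |(-3t^2 + 2t - 4) + 44| < ε.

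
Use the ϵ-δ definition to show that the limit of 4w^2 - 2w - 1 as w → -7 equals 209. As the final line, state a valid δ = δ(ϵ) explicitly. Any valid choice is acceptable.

Fix ϵ > 0. We want δ > 0 such that 0 < |w + 7| < δ implies |(4w^2 - 2w - 1) − 209| < ϵ.
(4w^2 - 2w - 1) − 209 = 4w^2 - 2w - 210 = (w + 7)(4w - 30).
So |(4w^2 - 2w - 1) − 209| = |w + 7|·|4w - 30|.
Assume first that |w + 7| < 2, so |w| < 9. Then |4w - 30| ≤ 4·9 + 30 = 66.
Hence |(4w^2 - 2w - 1) − 209| ≤ 66|w + 7| < ϵ provided |w + 7| < ϵ/66.
Take δ = min(2, ϵ/66). Then 0 < |w + 7| < δ gives both |w + 7| < 2 and |w + 7| < ϵ/66, so |(4w^2 - 2w - 1) − 209| < ϵ.

δ = min(2, ϵ/66)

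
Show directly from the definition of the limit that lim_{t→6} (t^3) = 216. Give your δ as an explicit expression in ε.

Fix ε > 0. We seek δ > 0 with 0 < |t − 6| < δ ⇒ |t^3 − 216| < ε.
Factor: t^3 − 216 = (t − 6)(t^2 + 6t + 36), so |t^3 − 216| = |t − 6|·|t^2 + 6t + 36|.
Impose δ ≤ 1 so that |t| < 7; then |t^2 + 6t + 36| ≤ 127.
Hence |t^3 − 216| ≤ 127|t − 6|, which is < ε once |t − 6| < ε/127.
Take δ = min(1, ε/127). If 0 < |t − 6| < δ then both bounds hold and |t^3 − 216| ≤ 127|t − 6| < 127·(ε/127) = ε.

δ = min(1, ε/127)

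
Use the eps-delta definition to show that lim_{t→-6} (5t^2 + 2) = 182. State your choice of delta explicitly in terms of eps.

Let eps > 0 be given. We want delta > 0 such that 0 < |t + 6| < delta implies |(5t^2 + 2) − 182| < eps.
(5t^2 + 2) − 182 = 5t^2 - 180 = (t + 6)(5t - 30).
So |(5t^2 + 2) − 182| = |t + 6|·|5t - 30|.
Require delta ≤ 1. Then |t + 6| < 1 gives |t| < 7, and by the triangle inequality |5t - 30| ≤ 5·7 + 30 = 65.
Hence |(5t^2 + 2) − 182| ≤ 65|t + 6| < eps provided |t + 6| < eps/65.
Take delta = min(1, eps/65). Then 0 < |t + 6| < delta gives both |t + 6| < 1 and |t + 6| < eps/65, so |(5t^2 + 2) − 182| < eps.

delta = min(1, eps/65)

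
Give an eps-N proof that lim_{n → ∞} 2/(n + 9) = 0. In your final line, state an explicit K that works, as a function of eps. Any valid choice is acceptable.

Let eps > 0 be given. For n ≥ 1, |2/(n + 9) − 0| = 2/(n + 9) ≤ 2/n.
We need 2/n < eps, i.e. n > 2/eps.
Take K = 2/eps. If n > K then |2/(n + 9)| ≤ 2/n < eps.

K = 2/eps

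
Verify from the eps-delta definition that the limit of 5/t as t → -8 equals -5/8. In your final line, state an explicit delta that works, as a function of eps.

Fix eps > 0. We seek delta > 0 such that 0 < |t + 8| < delta implies |5/t + 5/8| < eps.
|5/t + 5/8| = 5·|-8 − t|/(8·|t|) = 5|t + 8|/(8|t|).
Require delta ≤ 4 so that |t| > 8 − 4 = 4, hence 8|t| > 32.
Then |5/t + 5/8| < 5|t + 8|/32, which is < eps when |t + 8| < (32/5)eps.
Take delta = min(4, (32/5)eps). Then 0 < |t + 8| < delta gives both |t + 8| < 4 and |t + 8| < (32/5)eps, so |5/t + 5/8| < eps.

delta = min(4, (32/5)eps)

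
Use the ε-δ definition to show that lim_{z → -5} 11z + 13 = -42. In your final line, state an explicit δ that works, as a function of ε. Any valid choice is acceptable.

δ = ε/11

Let ε > 0. We need δ > 0 so that 0 < |z + 5| < δ implies |(11z + 13) + 42| < ε.
|(11z + 13) + 42| = |11z + 55| = 11|z + 5|.
Thus it suffices that |z + 5| < ε/11.
Choosing δ = ε/11 gives |(11z + 13) + 42| = 11|z + 5| < ε whenever |z + 5| < δ.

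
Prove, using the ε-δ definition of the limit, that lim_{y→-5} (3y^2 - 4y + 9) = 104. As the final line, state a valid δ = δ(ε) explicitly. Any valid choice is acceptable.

Let ε > 0. We want δ > 0 such that 0 < |y + 5| < δ implies |(3y^2 - 4y + 9) − 104| < ε.
(3y^2 - 4y + 9) − 104 = 3y^2 - 4y - 95 = (y + 5)(3y - 19).
So |(3y^2 - 4y + 9) − 104| = |y + 5|·|3y - 19|.
Require δ ≤ 1. Then |y + 5| < 1 gives |y| < 6, and by the triangle inequality |3y - 19| ≤ 3·6 + 19 = 37.
Hence |(3y^2 - 4y + 9) − 104| ≤ 37|y + 5| < ε provided |y + 5| < ε/37.
Choosing δ = min(1, ε/37) ensures both conditions, hence |(3y^2 - 4y + 9) − 104| < ε.

δ = min(1, ε/37)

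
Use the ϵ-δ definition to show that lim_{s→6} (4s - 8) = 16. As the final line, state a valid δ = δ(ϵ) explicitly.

δ = ϵ/4

Fix ϵ > 0. We need δ > 0 so that 0 < |s − 6| < δ implies |(4s - 8) − 16| < ϵ.
|(4s - 8) − 16| = |4s - 24| = 4|s − 6|.
So 4|s − 6| < ϵ exactly when |s − 6| < ϵ/4.
Take δ = ϵ/4. If 0 < |s − 6| < δ then |(4s - 8) − 16| = 4|s − 6| < 4·(ϵ/4) = ϵ.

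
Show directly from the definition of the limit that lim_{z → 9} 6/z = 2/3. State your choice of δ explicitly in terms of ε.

Let ε > 0 be given. We seek δ > 0 such that 0 < |z − 9| < δ implies |6/z − (2/3)| < ε.
|6/z − (2/3)| = 6·|9 − z|/(9·|z|) = 6|z − 9|/(9|z|).
Restrict δ ≤ 9/2. Then |z − 9| < 9/2 gives |z| > 9/2, so 9|z| > 81/2.
Then |6/z − (2/3)| < 6|z − 9|/(81/2), which is < ε when |z − 9| < (27/4)ε.
Take δ = min(9/2, (27/4)ε). Then 0 < |z − 9| < δ gives both |z − 9| < 9/2 and |z − 9| < (27/4)ε, so |6/z − (2/3)| < ε.

δ = min(9/2, (27/4)ε)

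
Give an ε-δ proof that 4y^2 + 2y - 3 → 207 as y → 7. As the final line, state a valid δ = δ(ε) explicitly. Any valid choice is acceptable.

Suppose ε > 0. We want δ > 0 such that 0 < |y − 7| < δ implies |(4y^2 + 2y - 3) − 207| < ε.
(4y^2 + 2y - 3) − 207 = 4y^2 + 2y - 210 = (y − 7)(4y + 30).
So |(4y^2 + 2y - 3) − 207| = |y − 7|·|4y + 30|.
Require δ ≤ 2. Then |y − 7| < 2 gives |y| < 9, and by the triangle inequality |4y + 30| ≤ 4·9 + 30 = 66.
Hence |(4y^2 + 2y - 3) − 207| ≤ 66|y − 7| < ε provided |y − 7| < ε/66.
Choosing δ = min(2, ε/66) ensures both conditions, hence |(4y^2 + 2y - 3) − 207| < ε.

δ = min(2, ε/66)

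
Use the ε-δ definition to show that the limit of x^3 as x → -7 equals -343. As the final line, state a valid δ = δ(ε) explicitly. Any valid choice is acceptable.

Let ε > 0 be given. We seek δ > 0 with 0 < |x + 7| < δ ⇒ |x^3 + 343| < ε.
Factor: x^3 + 343 = (x + 7)(x^2 - 7x + 49), so |x^3 + 343| = |x + 7|·|x^2 - 7x + 49|.
Restrict δ ≤ 1. Then |x + 7| < 1 gives |x| < 8, so by the triangle inequality |x^2 - 7x + 49| ≤ 8^2 + 7·8 + 49 = 169.
Hence |x^3 + 343| ≤ 169|x + 7|, which is < ε once |x + 7| < ε/169.
Take δ = min(1, ε/169). If 0 < |x + 7| < δ then both bounds hold and |x^3 + 343| ≤ 169|x + 7| < 169·(ε/169) = ε.

δ = min(1, ε/169)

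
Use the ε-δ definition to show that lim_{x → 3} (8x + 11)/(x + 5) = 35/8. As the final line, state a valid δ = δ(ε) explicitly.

δ = min(4, (32/29)ε)

Let ε > 0. We want δ > 0 with 0 < |x − 3| < δ ⇒ |(8x + 11)/(x + 5) − (35/8)| < ε.
Combining over a common denominator, (8x + 11)/(x + 5) − (35/8) = [(8x + 11)·8 − 35·(x + 5)] / [8·(x + 5)] = 29(x − 3) / (8(x + 5)).
So |(8x + 11)/(x + 5) − (35/8)| = 29|x − 3| / (8·|x + 5|).
Restrict δ ≤ 4. Then |x − 3| < 4 gives |x + 5| = |(x − 3) + 8| ≥ 8 − 4 = 4.
Hence |(8x + 11)/(x + 5) − (35/8)| < 29|x − 3|/(8·4) = (29/32)|x − 3|, which is < ε once |x − 3| < (32/29)ε.
Take δ = min(4, (32/29)ε). Then 0 < |x − 3| < δ forces both bounds, so |(8x + 11)/(x + 5) − (35/8)| < ε.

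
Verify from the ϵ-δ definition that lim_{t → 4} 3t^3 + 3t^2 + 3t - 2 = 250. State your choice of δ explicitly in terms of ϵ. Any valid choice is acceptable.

Let ϵ > 0 be given. We want δ > 0 such that 0 < |t − 4| < δ implies |(3t^3 + 3t^2 + 3t - 2) − 250| < ϵ.
(3t^3 + 3t^2 + 3t - 2) − 250 = 3t^3 + 3t^2 + 3t - 252 = (t − 4)(3t^2 + 15t + 63).
So |(3t^3 + 3t^2 + 3t - 2) − 250| = |t − 4|·|3t^2 + 15t + 63|.
Require δ ≤ 2. Then |t − 4| < 2 gives |t| < 6, and by the triangle inequality |3t^2 + 15t + 63| ≤ 3·6^2 + 15·6 + 63 = 261.
Hence |(3t^3 + 3t^2 + 3t - 2) − 250| ≤ 261|t − 4| < ϵ provided |t − 4| < ϵ/261.
Choosing δ = min(2, ϵ/261) ensures both conditions, hence |(3t^3 + 3t^2 + 3t - 2) − 250| < ϵ.

δ = min(2, ϵ/261)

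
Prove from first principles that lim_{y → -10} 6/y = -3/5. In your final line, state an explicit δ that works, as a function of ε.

δ = min(5, (25/3)ε)

Let ε > 0. We seek δ > 0 such that 0 < |y + 10| < δ implies |6/y + 3/5| < ε.
|6/y + 3/5| = 6·|-10 − y|/(10·|y|) = 6|y + 10|/(10|y|).
Restrict δ ≤ 5. Then |y + 10| < 5 gives |y| > 5, so 10|y| > 50.
Then |6/y + 3/5| < 6|y + 10|/50, which is < ε when |y + 10| < (25/3)ε.
Take δ = min(5, (25/3)ε). Then 0 < |y + 10| < δ gives both |y + 10| < 5 and |y + 10| < (25/3)ε, so |6/y + 3/5| < ε.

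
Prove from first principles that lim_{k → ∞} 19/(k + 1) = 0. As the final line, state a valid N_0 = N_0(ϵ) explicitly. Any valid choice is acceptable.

Suppose ϵ > 0. For k ≥ 1, |19/(k + 1) − 0| = 19/(k + 1) ≤ 19/k.
We need 19/k < ϵ, i.e. k > 19/ϵ.
Take N_0 = 19/ϵ. If k > N_0 then |19/(k + 1)| ≤ 19/k < ϵ.

N_0 = 19/ϵ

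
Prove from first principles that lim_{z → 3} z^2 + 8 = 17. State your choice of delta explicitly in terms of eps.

Let eps > 0 be given. We want delta > 0 such that 0 < |z − 3| < delta implies |(z^2 + 8) − 17| < eps.
(z^2 + 8) − 17 = z^2 - 9 = (z − 3)(z + 3).
So |(z^2 + 8) − 17| = |z − 3|·|z + 3|.
Assume first that |z − 3| < 1, so |z| < 4. Then |z + 3| ≤ 4 + 3 = 7.
Hence |(z^2 + 8) − 17| ≤ 7|z − 3| < eps provided |z − 3| < eps/7.
Take delta = min(1, eps/7). Then 0 < |z − 3| < delta gives both |z − 3| < 1 and |z − 3| < eps/7, so |(z^2 + 8) − 17| < eps.

delta = min(1, eps/7)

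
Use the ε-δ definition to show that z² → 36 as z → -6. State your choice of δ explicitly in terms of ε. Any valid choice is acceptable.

δ = min(2, ε/14)

Suppose ε > 0. We seek δ > 0 with 0 < |z + 6| < δ ⇒ |z² − 36| < ε.
Factor: z² − 36 = (z + 6)(z - 6), so |z² − 36| = |z + 6|·|z - 6|.
Impose δ ≤ 2 so that |z| < 8; then |z - 6| ≤ 14.
Hence |z² − 36| ≤ 14|z + 6|, which is < ε once |z + 6| < ε/14.
Take δ = min(2, ε/14). If 0 < |z + 6| < δ then both bounds hold and |z² − 36| ≤ 14|z + 6| < 14·(ε/14) = ε.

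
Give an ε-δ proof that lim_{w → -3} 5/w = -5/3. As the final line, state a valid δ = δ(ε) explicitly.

Let ε > 0. We seek δ > 0 such that 0 < |w + 3| < δ implies |5/w + 5/3| < ε.
|5/w + 5/3| = 5·|-3 − w|/(3·|w|) = 5|w + 3|/(3|w|).
Require δ ≤ 3/2 so that |w| > 3 − 3/2 = 3/2, hence 3|w| > 9/2.
Then |5/w + 5/3| < 5|w + 3|/(9/2), which is < ε when |w + 3| < (9/10)ε.
Take δ = min(3/2, (9/10)ε). Then 0 < |w + 3| < δ gives both |w + 3| < 3/2 and |w + 3| < (9/10)ε, so |5/w + 5/3| < ε.

δ = min(3/2, (9/10)ε)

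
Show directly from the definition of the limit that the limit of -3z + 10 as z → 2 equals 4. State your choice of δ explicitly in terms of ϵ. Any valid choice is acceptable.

Let ϵ > 0 be given. We need δ > 0 so that 0 < |z − 2| < δ implies |(-3z + 10) − 4| < ϵ.
|(-3z + 10) − 4| = |-3z + 6| = 3|z − 2|.
Thus it suffices that |z − 2| < ϵ/3.
Choosing δ = ϵ/3 gives |(-3z + 10) − 4| = 3|z − 2| < ϵ whenever |z − 2| < δ.

δ = ϵ/3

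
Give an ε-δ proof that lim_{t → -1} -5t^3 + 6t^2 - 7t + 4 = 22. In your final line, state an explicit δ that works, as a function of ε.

Let ε > 0. We want δ > 0 such that 0 < |t + 1| < δ implies |(-5t^3 + 6t^2 - 7t + 4) − 22| < ε.
(-5t^3 + 6t^2 - 7t + 4) − 22 = -5t^3 + 6t^2 - 7t - 18 = (t + 1)(-5t^2 + 11t - 18).
So |(-5t^3 + 6t^2 - 7t + 4) − 22| = |t + 1|·|-5t^2 + 11t - 18|.
Assume first that |t + 1| < 1, so |t| < 2. Then |-5t^2 + 11t - 18| ≤ 5·2^2 + 11·2 + 18 = 60.
Hence |(-5t^3 + 6t^2 - 7t + 4) − 22| ≤ 60|t + 1| < ε provided |t + 1| < ε/60.
Choosing δ = min(1, ε/60) ensures both conditions, hence |(-5t^3 + 6t^2 - 7t + 4) − 22| < ε.

δ = min(1, ε/60)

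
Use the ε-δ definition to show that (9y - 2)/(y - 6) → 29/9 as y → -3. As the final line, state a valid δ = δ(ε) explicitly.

Let ε > 0. We want δ > 0 with 0 < |y + 3| < δ ⇒ |(9y - 2)/(y - 6) − (29/9)| < ε.
Combining over a common denominator, (9y - 2)/(y - 6) − (29/9) = [(9y - 2)·(-9) − (-29)·(y - 6)] / [(-9)·(y - 6)] = -52(y + 3) / ((-9)(y - 6)).
So |(9y - 2)/(y - 6) − (29/9)| = 52|y + 3| / (9·|y − 6|).
Require δ ≤ 9/2, so |y − 6| ≥ |-9| − |y + 3| > 9 − 9/2 = 9/2.
Hence |(9y - 2)/(y - 6) − (29/9)| < 52|y + 3|/(9·(9/2)) = (104/81)|y + 3|, which is < ε once |y + 3| < (81/104)ε.
Take δ = min(9/2, (81/104)ε). Then 0 < |y + 3| < δ forces both bounds, so |(9y - 2)/(y - 6) − (29/9)| < ε.

δ = min(9/2, (81/104)ε)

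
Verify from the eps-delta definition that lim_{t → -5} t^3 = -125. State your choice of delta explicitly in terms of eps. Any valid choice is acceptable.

Let eps > 0. We seek delta > 0 with 0 < |t + 5| < delta ⇒ |t^3 + 125| < eps.
Factor: t^3 + 125 = (t + 5)(t^2 - 5t + 25), so |t^3 + 125| = |t + 5|·|t^2 - 5t + 25|.
Restrict delta ≤ 1. Then |t + 5| < 1 gives |t| < 6, so by the triangle inequality |t^2 - 5t + 25| ≤ 6^2 + 5·6 + 25 = 91.
Hence |t^3 + 125| ≤ 91|t + 5|, which is < eps once |t + 5| < eps/91.
Take delta = min(1, eps/91). If 0 < |t + 5| < delta then both bounds hold and |t^3 + 125| ≤ 91|t + 5| < 91·(eps/91) = eps.

delta = min(1, eps/91)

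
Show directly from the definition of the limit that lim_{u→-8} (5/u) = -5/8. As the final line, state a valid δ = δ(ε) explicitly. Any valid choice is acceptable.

δ = min(4, (32/5)ε)

Suppose ε > 0. We seek δ > 0 such that 0 < |u + 8| < δ implies |5/u + 5/8| < ε.
|5/u + 5/8| = 5·|-8 − u|/(8·|u|) = 5|u + 8|/(8|u|).
Require δ ≤ 4 so that |u| > 8 − 4 = 4, hence 8|u| > 32.
Then |5/u + 5/8| < 5|u + 8|/32, which is < ε when |u + 8| < (32/5)ε.
Take δ = min(4, (32/5)ε). Then 0 < |u + 8| < δ gives both |u + 8| < 4 and |u + 8| < (32/5)ε, so |5/u + 5/8| < ε.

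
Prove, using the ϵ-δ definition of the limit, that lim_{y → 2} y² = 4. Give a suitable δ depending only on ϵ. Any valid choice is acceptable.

δ = min(1, ϵ/5)

Let ϵ > 0. We seek δ > 0 with 0 < |y − 2| < δ ⇒ |y² − 4| < ϵ.
Factor: y² − 4 = (y − 2)(y + 2), so |y² − 4| = |y − 2|·|y + 2|.
Restrict δ ≤ 1. Then |y − 2| < 1 gives |y| < 3, so by the triangle inequality |y + 2| ≤ 3 + 2 = 5.
Hence |y² − 4| ≤ 5|y − 2|, which is < ϵ once |y − 2| < ϵ/5.
Take δ = min(1, ϵ/5). If 0 < |y − 2| < δ then both bounds hold and |y² − 4| ≤ 5|y − 2| < 5·(ϵ/5) = ϵ.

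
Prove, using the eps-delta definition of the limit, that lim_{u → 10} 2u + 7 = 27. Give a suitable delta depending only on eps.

delta = eps/2

Fix eps > 0. We need delta > 0 so that 0 < |u − 10| < delta implies |(2u + 7) − 27| < eps.
Since (2u + 7) − 27 = 2(u − 10), we have |(2u + 7) − 27| = 2|u − 10|.
So 2|u − 10| < eps exactly when |u − 10| < eps/2.
Take delta = eps/2. If 0 < |u − 10| < delta then |(2u + 7) − 27| = 2|u − 10| < 2·(eps/2) = eps.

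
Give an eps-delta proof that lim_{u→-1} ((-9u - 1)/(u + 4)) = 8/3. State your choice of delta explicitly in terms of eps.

delta = min(3/2, (9/70)eps)

Fix eps > 0. We want delta > 0 with 0 < |u + 1| < delta ⇒ |(-9u - 1)/(u + 4) − (8/3)| < eps.
Combining over a common denominator, (-9u - 1)/(u + 4) − (8/3) = [(-9u - 1)·3 − 8·(u + 4)] / [3·(u + 4)] = -35(u + 1) / (3(u + 4)).
So |(-9u - 1)/(u + 4) − (8/3)| = 35|u + 1| / (3·|u + 4|).
Require delta ≤ 3/2, so |u + 4| ≥ |3| − |u + 1| > 3 − 3/2 = 3/2.
Hence |(-9u - 1)/(u + 4) − (8/3)| < 35|u + 1|/(3·(3/2)) = (70/9)|u + 1|, which is < eps once |u + 1| < (9/70)eps.
Take delta = min(3/2, (9/70)eps). Then 0 < |u + 1| < delta forces both bounds, so |(-9u - 1)/(u + 4) − (8/3)| < eps.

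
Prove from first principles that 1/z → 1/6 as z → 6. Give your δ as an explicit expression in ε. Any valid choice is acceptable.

δ = min(3, 18ε)

Fix ε > 0. We seek δ > 0 such that 0 < |z − 6| < δ implies |1/z − (1/6)| < ε.
|1/z − (1/6)| = |6 − z|/(6·|z|) = |z − 6|/(6|z|).
Restrict δ ≤ 3. Then |z − 6| < 3 gives |z| > 3, so 6|z| > 18.
Then |1/z − (1/6)| < |z − 6|/18, which is < ε when |z − 6| < 18ε.
Take δ = min(3, 18ε). Then 0 < |z − 6| < δ gives both |z − 6| < 3 and |z − 6| < 18ε, so |1/z − (1/6)| < ε.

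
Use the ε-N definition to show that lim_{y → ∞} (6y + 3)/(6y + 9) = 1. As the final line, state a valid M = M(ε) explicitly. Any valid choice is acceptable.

M = 1/ε

Suppose ε > 0. We seek M > 0 such that y > M implies |(6y + 3)/(6y + 9) − 1| < ε.
(6y + 3)/(6y + 9) − 1 = (6(6y + 3) − 6(6y + 9)) / (6(6y + 9)) = -36/(6(6y + 9)).
For y > 0 we have 6y + 9 > 6y, so |(6y + 3)/(6y + 9) − 1| = 36/(6(6y + 9)) < 36/(6·6y) = 1/y.
Thus |(6y + 3)/(6y + 9) − 1| < ε whenever y > 1/ε.
Take M = 1/ε. If y > M then |(6y + 3)/(6y + 9) − 1| < 1/y < ε.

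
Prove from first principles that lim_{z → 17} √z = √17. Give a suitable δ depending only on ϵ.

δ = min(17, √17·ϵ)

Let ϵ > 0 be given. We want δ > 0 such that 0 < |z − 17| < δ implies |√z − √17| < ϵ.
Rationalise: √z − √17 = (z − 17)/(√z + √17), so |√z − √17| = |z − 17|/(√z + √17).
Restrict δ ≤ 17 so that |z − 17| < 17 forces z > 0, and then √z + √17 > √17.
Hence |√z − √17| < |z − 17|/√17, which is < ϵ once |z − 17| < √17·ϵ.
Take δ = min(17, √17·ϵ). If 0 < |z − 17| < δ then z > 0 and |√z − √17| < |z − 17|/√17 < ϵ.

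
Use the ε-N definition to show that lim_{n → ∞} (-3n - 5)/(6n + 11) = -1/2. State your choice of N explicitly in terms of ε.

Let ε > 0. For n ≥ 1, |(-3n - 5)/(6n + 11) + 1/2| = |3|/(6(6n + 11)) = 3/(6(6n + 11)).
Since 6n + 11 ≥ 6n for n ≥ 1, this is ≤ 3/(6·6n) = (1/12)/n.
So |(-3n - 5)/(6n + 11) + 1/2| < ε whenever n > (1/12)/ε.
Take N = (1/12)/ε. If n > N then |(-3n - 5)/(6n + 11) + 1/2| ≤ (1/12)/n < ε.

N = (1/12)/ε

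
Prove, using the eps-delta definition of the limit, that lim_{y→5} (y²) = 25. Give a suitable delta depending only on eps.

Fix eps > 0. We seek delta > 0 with 0 < |y − 5| < delta ⇒ |y² − 25| < eps.
Factor: y² − 25 = (y − 5)(y + 5), so |y² − 25| = |y − 5|·|y + 5|.
Restrict delta ≤ 1. Then |y − 5| < 1 gives |y| < 6, so by the triangle inequality |y + 5| ≤ 6 + 5 = 11.
Hence |y² − 25| ≤ 11|y − 5|, which is < eps once |y − 5| < eps/11.
Take delta = min(1, eps/11). If 0 < |y − 5| < delta then both bounds hold and |y² − 25| ≤ 11|y − 5| < 11·(eps/11) = eps.

delta = min(1, eps/11)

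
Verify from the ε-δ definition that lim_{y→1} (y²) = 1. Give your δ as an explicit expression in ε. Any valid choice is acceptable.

Suppose ε > 0. We seek δ > 0 with 0 < |y − 1| < δ ⇒ |y² − 1| < ε.
Factor: y² − 1 = (y − 1)(y + 1), so |y² − 1| = |y − 1|·|y + 1|.
Impose δ ≤ 2 so that |y| < 3; then |y + 1| ≤ 4.
Hence |y² − 1| ≤ 4|y − 1|, which is < ε once |y − 1| < ε/4.
Take δ = min(2, ε/4). If 0 < |y − 1| < δ then both bounds hold and |y² − 1| ≤ 4|y − 1| < 4·(ε/4) = ε.

δ = min(2, ε/4)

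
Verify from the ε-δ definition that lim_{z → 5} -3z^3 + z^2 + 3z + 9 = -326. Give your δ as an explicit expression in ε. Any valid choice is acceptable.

Let ε > 0 be given. We want δ > 0 such that 0 < |z − 5| < δ implies |(-3z^3 + z^2 + 3z + 9) + 326| < ε.
(-3z^3 + z^2 + 3z + 9) + 326 = -3z^3 + z^2 + 3z + 335 = (z − 5)(-3z^2 - 14z - 67).
So |(-3z^3 + z^2 + 3z + 9) + 326| = |z − 5|·|-3z^2 - 14z - 67|.
Require δ ≤ 2. Then |z − 5| < 2 gives |z| < 7, and by the triangle inequality |-3z^2 - 14z - 67| ≤ 3·7^2 + 14·7 + 67 = 312.
Hence |(-3z^3 + z^2 + 3z + 9) + 326| ≤ 312|z − 5| < ε provided |z − 5| < ε/312.
Take δ = min(2, ε/312). Then 0 < |z − 5| < δ gives both |z − 5| < 2 and |z − 5| < ε/312, so |(-3z^3 + z^2 + 3z + 9) + 326| < ε.

δ = min(2, ε/312)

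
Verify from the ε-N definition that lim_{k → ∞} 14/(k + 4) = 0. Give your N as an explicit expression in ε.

Let ε > 0 be given. For k ≥ 1, |14/(k + 4) − 0| = 14/(k + 4) ≤ 14/k.
We need 14/k < ε, i.e. k > 14/ε.
Take N = 14/ε. If k > N then |14/(k + 4)| ≤ 14/k < ε.

N = 14/ε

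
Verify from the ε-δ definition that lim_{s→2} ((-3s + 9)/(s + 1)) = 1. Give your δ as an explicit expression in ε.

δ = min(3/2, (3/8)ε)

Suppose ε > 0. We want δ > 0 with 0 < |s − 2| < δ ⇒ |(-3s + 9)/(s + 1) − 1| < ε.
Combining over a common denominator, (-3s + 9)/(s + 1) − 1 = [(-3s + 9)·3 − 3·(s + 1)] / [3·(s + 1)] = -12(s − 2) / (3(s + 1)).
So |(-3s + 9)/(s + 1) − 1| = 12|s − 2| / (3·|s + 1|).
Restrict δ ≤ 3/2. Then |s − 2| < 3/2 gives |s + 1| = |(s − 2) + 3| ≥ 3 − 3/2 = 3/2.
Hence |(-3s + 9)/(s + 1) − 1| < 12|s − 2|/(3·(3/2)) = (8/3)|s − 2|, which is < ε once |s − 2| < (3/8)ε.
Take δ = min(3/2, (3/8)ε). Then 0 < |s − 2| < δ forces both bounds, so |(-3s + 9)/(s + 1) − 1| < ε.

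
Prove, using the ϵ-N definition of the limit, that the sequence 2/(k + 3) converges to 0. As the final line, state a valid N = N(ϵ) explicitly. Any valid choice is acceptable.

N = 2/ϵ

Let ϵ > 0. For k ≥ 1, |2/(k + 3) − 0| = 2/(k + 3) ≤ 2/k.
We need 2/k < ϵ, i.e. k > 2/ϵ.
Take N = 2/ϵ. If k > N then |2/(k + 3)| ≤ 2/k < ϵ.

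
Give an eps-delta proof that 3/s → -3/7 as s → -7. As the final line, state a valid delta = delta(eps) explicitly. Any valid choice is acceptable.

delta = min(7/2, (49/6)eps)

Let eps > 0 be given. We seek delta > 0 such that 0 < |s + 7| < delta implies |3/s + 3/7| < eps.
|3/s + 3/7| = 3·|-7 − s|/(7·|s|) = 3|s + 7|/(7|s|).
Restrict delta ≤ 7/2. Then |s + 7| < 7/2 gives |s| > 7/2, so 7|s| > 49/2.
Then |3/s + 3/7| < 3|s + 7|/(49/2), which is < eps when |s + 7| < (49/6)eps.
Take delta = min(7/2, (49/6)eps). Then 0 < |s + 7| < delta gives both |s + 7| < 7/2 and |s + 7| < (49/6)eps, so |3/s + 3/7| < eps.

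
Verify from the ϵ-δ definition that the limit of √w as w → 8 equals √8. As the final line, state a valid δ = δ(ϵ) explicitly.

δ = min(8, √8·ϵ)

Fix ϵ > 0. We want δ > 0 such that 0 < |w − 8| < δ implies |√w − √8| < ϵ.
Rationalise: √w − √8 = (w − 8)/(√w + √8), so |√w − √8| = |w − 8|/(√w + √8).
Restrict δ ≤ 8 so that |w − 8| < 8 forces w > 0, and then √w + √8 > √8.
Hence |√w − √8| < |w − 8|/√8, which is < ϵ once |w − 8| < √8·ϵ.
Take δ = min(8, √8·ϵ). If 0 < |w − 8| < δ then w > 0 and |√w − √8| < |w − 8|/√8 < ϵ.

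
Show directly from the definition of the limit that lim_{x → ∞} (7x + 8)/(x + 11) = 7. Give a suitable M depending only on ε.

Fix ε > 0. We seek M > 0 such that x > M implies |(7x + 8)/(x + 11) − 7| < ε.
(7x + 8)/(x + 11) − 7 = ((7x + 8) − 7(x + 11)) / ((x + 11)) = -69/((x + 11)).
For x > 0 we have x + 11 > x, so |(7x + 8)/(x + 11) − 7| = 69/((x + 11)) < 69/(x) = 69/x.
Thus |(7x + 8)/(x + 11) − 7| < ε whenever x > 69/ε.
Take M = 69/ε. If x > M then |(7x + 8)/(x + 11) − 7| < 69/x < ε.

M = 69/ε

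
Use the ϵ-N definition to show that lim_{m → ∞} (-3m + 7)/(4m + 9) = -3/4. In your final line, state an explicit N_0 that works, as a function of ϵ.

N_0 = (55/16)/ϵ

Fix ϵ > 0. For m ≥ 1, |(-3m + 7)/(4m + 9) + 3/4| = |55|/(4(4m + 9)) = 55/(4(4m + 9)).
Since 4m + 9 ≥ 4m for m ≥ 1, this is ≤ 55/(4·4m) = (55/16)/m.
So |(-3m + 7)/(4m + 9) + 3/4| < ϵ whenever m > (55/16)/ϵ.
Take N_0 = (55/16)/ϵ. If m > N_0 then |(-3m + 7)/(4m + 9) + 3/4| ≤ (55/16)/m < ϵ.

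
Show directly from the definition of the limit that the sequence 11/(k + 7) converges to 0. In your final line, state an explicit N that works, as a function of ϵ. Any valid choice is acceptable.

Let ϵ > 0 be given. For k ≥ 1, |11/(k + 7) − 0| = 11/(k + 7) ≤ 11/k.
We need 11/k < ϵ, i.e. k > 11/ϵ.
Take N = 11/ϵ. If k > N then |11/(k + 7)| ≤ 11/k < ϵ.

N = 11/ϵ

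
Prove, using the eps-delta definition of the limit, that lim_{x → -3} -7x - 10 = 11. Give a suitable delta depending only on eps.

delta = eps/7

Suppose eps > 0. We need delta > 0 so that 0 < |x + 3| < delta implies |(-7x - 10) − 11| < eps.
|(-7x - 10) − 11| = |-7x - 21| = 7|x + 3|.
So 7|x + 3| < eps exactly when |x + 3| < eps/7.
Take delta = eps/7. If 0 < |x + 3| < delta then |(-7x - 10) − 11| = 7|x + 3| < 7·(eps/7) = eps.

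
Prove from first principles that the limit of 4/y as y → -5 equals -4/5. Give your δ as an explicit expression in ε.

Let ε > 0 be given. We seek δ > 0 such that 0 < |y + 5| < δ implies |4/y + 4/5| < ε.
|4/y + 4/5| = 4·|-5 − y|/(5·|y|) = 4|y + 5|/(5|y|).
Require δ ≤ 5/2 so that |y| > 5 − 5/2 = 5/2, hence 5|y| > 25/2.
Then |4/y + 4/5| < 4|y + 5|/(25/2), which is < ε when |y + 5| < (25/8)ε.
Take δ = min(5/2, (25/8)ε). Then 0 < |y + 5| < δ gives both |y + 5| < 5/2 and |y + 5| < (25/8)ε, so |4/y + 4/5| < ε.

δ = min(5/2, (25/8)ε)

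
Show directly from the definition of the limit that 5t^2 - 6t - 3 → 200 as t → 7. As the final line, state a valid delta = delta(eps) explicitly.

Fix eps > 0. We want delta > 0 such that 0 < |t − 7| < delta implies |(5t^2 - 6t - 3) − 200| < eps.
(5t^2 - 6t - 3) − 200 = 5t^2 - 6t - 203 = (t − 7)(5t + 29).
So |(5t^2 - 6t - 3) − 200| = |t − 7|·|5t + 29|.
Require delta ≤ 2. Then |t − 7| < 2 gives |t| < 9, and by the triangle inequality |5t + 29| ≤ 5·9 + 29 = 74.
Hence |(5t^2 - 6t - 3) − 200| ≤ 74|t − 7| < eps provided |t − 7| < eps/74.
Choosing delta = min(2, eps/74) ensures both conditions, hence |(5t^2 - 6t - 3) − 200| < eps.

delta = min(2, eps/74)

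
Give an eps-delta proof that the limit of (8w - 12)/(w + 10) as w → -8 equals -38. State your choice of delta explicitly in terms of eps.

Suppose eps > 0. We want delta > 0 with 0 < |w + 8| < delta ⇒ |(8w - 12)/(w + 10) + 38| < eps.
Combining over a common denominator, (8w - 12)/(w + 10) + 38 = [(8w - 12)·2 − (-76)·(w + 10)] / [2·(w + 10)] = 92(w + 8) / (2(w + 10)).
So |(8w - 12)/(w + 10) + 38| = 92|w + 8| / (2·|w + 10|).
Restrict delta ≤ 1. Then |w + 8| < 1 gives |w + 10| = |(w + 8) + 2| ≥ 2 − 1 = 1.
Hence |(8w - 12)/(w + 10) + 38| < 92|w + 8|/(2·1) = 46|w + 8|, which is < eps once |w + 8| < (1/46)eps.
Take delta = min(1, (1/46)eps). Then 0 < |w + 8| < delta forces both bounds, so |(8w - 12)/(w + 10) + 38| < eps.

delta = min(1, (1/46)eps)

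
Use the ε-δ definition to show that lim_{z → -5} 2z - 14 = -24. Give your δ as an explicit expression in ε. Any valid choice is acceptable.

Suppose ε > 0. We need δ > 0 so that 0 < |z + 5| < δ implies |(2z - 14) + 24| < ε.
|(2z - 14) + 24| = |2z + 10| = 2|z + 5|.
Thus it suffices that |z + 5| < ε/2.
Choosing δ = ε/2 gives |(2z - 14) + 24| = 2|z + 5| < ε whenever |z + 5| < δ.

δ = ε/2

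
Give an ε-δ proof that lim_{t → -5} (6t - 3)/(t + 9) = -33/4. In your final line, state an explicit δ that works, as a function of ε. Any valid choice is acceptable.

δ = min(2, (8/57)ε)

Let ε > 0. We want δ > 0 with 0 < |t + 5| < δ ⇒ |(6t - 3)/(t + 9) + 33/4| < ε.
Combining over a common denominator, (6t - 3)/(t + 9) + 33/4 = [(6t - 3)·4 − (-33)·(t + 9)] / [4·(t + 9)] = 57(t + 5) / (4(t + 9)).
So |(6t - 3)/(t + 9) + 33/4| = 57|t + 5| / (4·|t + 9|).
Require δ ≤ 2, so |t + 9| ≥ |4| − |t + 5| > 4 − 2 = 2.
Hence |(6t - 3)/(t + 9) + 33/4| < 57|t + 5|/(4·2) = (57/8)|t + 5|, which is < ε once |t + 5| < (8/57)ε.
Take δ = min(2, (8/57)ε). Then 0 < |t + 5| < δ forces both bounds, so |(6t - 3)/(t + 9) + 33/4| < ε.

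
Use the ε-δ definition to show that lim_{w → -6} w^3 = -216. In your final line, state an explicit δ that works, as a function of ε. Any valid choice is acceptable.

δ = min(1, ε/127)

Let ε > 0. We seek δ > 0 with 0 < |w + 6| < δ ⇒ |w^3 + 216| < ε.
Factor: w^3 + 216 = (w + 6)(w^2 - 6w + 36), so |w^3 + 216| = |w + 6|·|w^2 - 6w + 36|.
Impose δ ≤ 1 so that |w| < 7; then |w^2 - 6w + 36| ≤ 127.
Hence |w^3 + 216| ≤ 127|w + 6|, which is < ε once |w + 6| < ε/127.
Take δ = min(1, ε/127). If 0 < |w + 6| < δ then both bounds hold and |w^3 + 216| ≤ 127|w + 6| < 127·(ε/127) = ε.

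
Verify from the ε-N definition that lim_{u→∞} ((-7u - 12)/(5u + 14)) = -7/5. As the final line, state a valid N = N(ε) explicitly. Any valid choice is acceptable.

Let ε > 0. We seek N > 0 such that u > N implies |(-7u - 12)/(5u + 14) + 7/5| < ε.
(-7u - 12)/(5u + 14) + 7/5 = (5(-7u - 12) − (-7)(5u + 14)) / (5(5u + 14)) = 38/(5(5u + 14)).
For u > 0 we have 5u + 14 > 5u, so |(-7u - 12)/(5u + 14) + 7/5| = 38/(5(5u + 14)) < 38/(5·5u) = (38/25)/u.
Thus |(-7u - 12)/(5u + 14) + 7/5| < ε whenever u > (38/25)/ε.
Take N = (38/25)/ε. If u > N then |(-7u - 12)/(5u + 14) + 7/5| < (38/25)/u < ε.

N = (38/25)/ε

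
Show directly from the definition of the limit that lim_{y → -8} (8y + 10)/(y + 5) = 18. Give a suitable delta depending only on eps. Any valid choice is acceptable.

Let eps > 0. We want delta > 0 with 0 < |y + 8| < delta ⇒ |(8y + 10)/(y + 5) − 18| < eps.
Combining over a common denominator, (8y + 10)/(y + 5) − 18 = [(8y + 10)·(-3) − (-54)·(y + 5)] / [(-3)·(y + 5)] = 30(y + 8) / ((-3)(y + 5)).
So |(8y + 10)/(y + 5) − 18| = 30|y + 8| / (3·|y + 5|).
Require delta ≤ 3/2, so |y + 5| ≥ |-3| − |y + 8| > 3 − 3/2 = 3/2.
Hence |(8y + 10)/(y + 5) − 18| < 30|y + 8|/(3·(3/2)) = (20/3)|y + 8|, which is < eps once |y + 8| < (3/20)eps.
Take delta = min(3/2, (3/20)eps). Then 0 < |y + 8| < delta forces both bounds, so |(8y + 10)/(y + 5) − 18| < eps.

delta = min(3/2, (3/20)eps)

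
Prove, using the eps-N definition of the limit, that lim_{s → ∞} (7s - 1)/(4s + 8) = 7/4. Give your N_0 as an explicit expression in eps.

Fix eps > 0. We seek N_0 > 0 such that s > N_0 implies |(7s - 1)/(4s + 8) − (7/4)| < eps.
(7s - 1)/(4s + 8) − (7/4) = (4(7s - 1) − 7(4s + 8)) / (4(4s + 8)) = -60/(4(4s + 8)).
For s > 0 we have 4s + 8 > 4s, so |(7s - 1)/(4s + 8) − (7/4)| = 60/(4(4s + 8)) < 60/(4·4s) = (15/4)/s.
Thus |(7s - 1)/(4s + 8) − (7/4)| < eps whenever s > (15/4)/eps.
Take N_0 = (15/4)/eps. If s > N_0 then |(7s - 1)/(4s + 8) − (7/4)| < (15/4)/s < eps.

N_0 = (15/4)/eps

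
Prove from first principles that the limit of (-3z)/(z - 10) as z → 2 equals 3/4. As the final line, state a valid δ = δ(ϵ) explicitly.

Suppose ϵ > 0. We want δ > 0 with 0 < |z − 2| < δ ⇒ |(-3z)/(z - 10) − (3/4)| < ϵ.
Combining over a common denominator, (-3z)/(z - 10) − (3/4) = [(-3z)·(-8) − (-6)·(z - 10)] / [(-8)·(z - 10)] = 30(z − 2) / ((-8)(z - 10)).
So |(-3z)/(z - 10) − (3/4)| = 30|z − 2| / (8·|z − 10|).
Require δ ≤ 4, so |z − 10| ≥ |-8| − |z − 2| > 8 − 4 = 4.
Hence |(-3z)/(z - 10) − (3/4)| < 30|z − 2|/(8·4) = (15/16)|z − 2|, which is < ϵ once |z − 2| < (16/15)ϵ.
Take δ = min(4, (16/15)ϵ). Then 0 < |z − 2| < δ forces both bounds, so |(-3z)/(z - 10) − (3/4)| < ϵ.

δ = min(4, (16/15)ϵ)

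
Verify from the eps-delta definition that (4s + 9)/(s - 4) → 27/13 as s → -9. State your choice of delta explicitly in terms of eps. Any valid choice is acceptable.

delta = min(13/2, (169/50)eps)

Suppose eps > 0. We want delta > 0 with 0 < |s + 9| < delta ⇒ |(4s + 9)/(s - 4) − (27/13)| < eps.
Combining over a common denominator, (4s + 9)/(s - 4) − (27/13) = [(4s + 9)·(-13) − (-27)·(s - 4)] / [(-13)·(s - 4)] = -25(s + 9) / ((-13)(s - 4)).
So |(4s + 9)/(s - 4) − (27/13)| = 25|s + 9| / (13·|s − 4|).
Restrict delta ≤ 13/2. Then |s + 9| < 13/2 gives |s − 4| = |(s + 9) + (-13)| ≥ 13 − 13/2 = 13/2.
Hence |(4s + 9)/(s - 4) − (27/13)| < 25|s + 9|/(13·(13/2)) = (50/169)|s + 9|, which is < eps once |s + 9| < (169/50)eps.
Take delta = min(13/2, (169/50)eps). Then 0 < |s + 9| < delta forces both bounds, so |(4s + 9)/(s - 4) − (27/13)| < eps.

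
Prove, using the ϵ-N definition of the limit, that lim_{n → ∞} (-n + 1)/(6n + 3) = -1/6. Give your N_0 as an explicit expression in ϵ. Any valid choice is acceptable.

N_0 = (1/4)/ϵ

Fix ϵ > 0. For n ≥ 1, |(-n + 1)/(6n + 3) + 1/6| = |9|/(6(6n + 3)) = 9/(6(6n + 3)).
Since 6n + 3 ≥ 6n for n ≥ 1, this is ≤ 9/(6·6n) = (1/4)/n.
So |(-n + 1)/(6n + 3) + 1/6| < ϵ whenever n > (1/4)/ϵ.
Take N_0 = (1/4)/ϵ. If n > N_0 then |(-n + 1)/(6n + 3) + 1/6| ≤ (1/4)/n < ϵ.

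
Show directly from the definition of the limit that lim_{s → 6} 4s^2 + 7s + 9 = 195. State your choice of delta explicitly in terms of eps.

delta = min(1, eps/59)

Fix eps > 0. We want delta > 0 such that 0 < |s − 6| < delta implies |(4s^2 + 7s + 9) − 195| < eps.
(4s^2 + 7s + 9) − 195 = 4s^2 + 7s - 186 = (s − 6)(4s + 31).
So |(4s^2 + 7s + 9) − 195| = |s − 6|·|4s + 31|.
Require delta ≤ 1. Then |s − 6| < 1 gives |s| < 7, and by the triangle inequality |4s + 31| ≤ 4·7 + 31 = 59.
Hence |(4s^2 + 7s + 9) − 195| ≤ 59|s − 6| < eps provided |s − 6| < eps/59.
Take delta = min(1, eps/59). Then 0 < |s − 6| < delta gives both |s − 6| < 1 and |s − 6| < eps/59, so |(4s^2 + 7s + 9) − 195| < eps.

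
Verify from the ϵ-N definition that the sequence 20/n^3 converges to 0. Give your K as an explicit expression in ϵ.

K = (20/ϵ)^{1/3}

Let ϵ > 0 be given. For n ≥ 1, |20/n^3 − 0| = 20/n^3.
20/n^3 < ϵ ⇔ n^3 > 20/ϵ ⇔ n > (20/ϵ)^{1/3}.
Take K = (20/ϵ)^{1/3}. Then n > K implies 20/n^3 < ϵ.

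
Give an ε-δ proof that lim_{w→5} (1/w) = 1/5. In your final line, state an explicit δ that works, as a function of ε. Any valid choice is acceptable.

Suppose ε > 0. We seek δ > 0 such that 0 < |w − 5| < δ implies |1/w − (1/5)| < ε.
|1/w − (1/5)| = |5 − w|/(5·|w|) = |w − 5|/(5|w|).
Restrict δ ≤ 5/2. Then |w − 5| < 5/2 gives |w| > 5/2, so 5|w| > 25/2.
Then |1/w − (1/5)| < |w − 5|/(25/2), which is < ε when |w − 5| < (25/2)ε.
Take δ = min(5/2, (25/2)ε). Then 0 < |w − 5| < δ gives both |w − 5| < 5/2 and |w − 5| < (25/2)ε, so |1/w − (1/5)| < ε.

δ = min(5/2, (25/2)ε)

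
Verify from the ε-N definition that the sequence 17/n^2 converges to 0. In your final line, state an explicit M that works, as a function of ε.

Let ε > 0. For n ≥ 1, |17/n^2 − 0| = 17/n^2.
17/n^2 < ε ⇔ n^2 > 17/ε ⇔ n > (17/ε)^{1/2}.
Take M = (17/ε)^{1/2}. Then n > M implies 17/n^2 < ε.

M = (17/ε)^{1/2}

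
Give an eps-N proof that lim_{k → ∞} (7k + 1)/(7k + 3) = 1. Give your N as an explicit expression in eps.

Fix eps > 0. For k ≥ 1, |(7k + 1)/(7k + 3) − 1| = |-14|/(7(7k + 3)) = 14/(7(7k + 3)).
Since 7k + 3 ≥ 7k for k ≥ 1, this is ≤ 14/(7·7k) = (2/7)/k.
So |(7k + 1)/(7k + 3) − 1| < eps whenever k > (2/7)/eps.
Take N = (2/7)/eps. If k > N then |(7k + 1)/(7k + 3) − 1| ≤ (2/7)/k < eps.

N = (2/7)/eps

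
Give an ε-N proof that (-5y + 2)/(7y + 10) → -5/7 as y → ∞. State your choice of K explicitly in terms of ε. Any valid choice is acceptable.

K = (64/49)/ε

Let ε > 0 be given. We seek K > 0 such that y > K implies |(-5y + 2)/(7y + 10) + 5/7| < ε.
(-5y + 2)/(7y + 10) + 5/7 = (7(-5y + 2) − (-5)(7y + 10)) / (7(7y + 10)) = 64/(7(7y + 10)).
For y > 0 we have 7y + 10 > 7y, so |(-5y + 2)/(7y + 10) + 5/7| = 64/(7(7y + 10)) < 64/(7·7y) = (64/49)/y.
Thus |(-5y + 2)/(7y + 10) + 5/7| < ε whenever y > (64/49)/ε.
Take K = (64/49)/ε. If y > K then |(-5y + 2)/(7y + 10) + 5/7| < (64/49)/y < ε.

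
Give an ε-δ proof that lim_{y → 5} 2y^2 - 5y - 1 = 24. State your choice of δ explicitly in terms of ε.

Let ε > 0. We want δ > 0 such that 0 < |y − 5| < δ implies |(2y^2 - 5y - 1) − 24| < ε.
(2y^2 - 5y - 1) − 24 = 2y^2 - 5y - 25 = (y − 5)(2y + 5).
So |(2y^2 - 5y - 1) − 24| = |y − 5|·|2y + 5|.
Require δ ≤ 1. Then |y − 5| < 1 gives |y| < 6, and by the triangle inequality |2y + 5| ≤ 2·6 + 5 = 17.
Hence |(2y^2 - 5y - 1) − 24| ≤ 17|y − 5| < ε provided |y − 5| < ε/17.
Choosing δ = min(1, ε/17) ensures both conditions, hence |(2y^2 - 5y - 1) − 24| < ε.

δ = min(1, ε/17)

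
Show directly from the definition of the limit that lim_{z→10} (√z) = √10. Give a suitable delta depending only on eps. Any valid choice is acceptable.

Let eps > 0 be given. We want delta > 0 such that 0 < |z − 10| < delta implies |√z − √10| < eps.
Rationalise: √z − √10 = (z − 10)/(√z + √10), so |√z − √10| = |z − 10|/(√z + √10).
Restrict delta ≤ 10 so that |z − 10| < 10 forces z > 0, and then √z + √10 > √10.
Hence |√z − √10| < |z − 10|/√10, which is < eps once |z − 10| < √10·eps.
Take delta = min(10, √10·eps). If 0 < |z − 10| < delta then z > 0 and |√z − √10| < |z − 10|/√10 < eps.

delta = min(10, √10·eps)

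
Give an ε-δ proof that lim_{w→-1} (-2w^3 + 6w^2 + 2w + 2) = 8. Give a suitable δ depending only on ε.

δ = min(2, ε/48)

Fix ε > 0. We want δ > 0 such that 0 < |w + 1| < δ implies |(-2w^3 + 6w^2 + 2w + 2) − 8| < ε.
(-2w^3 + 6w^2 + 2w + 2) − 8 = -2w^3 + 6w^2 + 2w - 6 = (w + 1)(-2w^2 + 8w - 6).
So |(-2w^3 + 6w^2 + 2w + 2) − 8| = |w + 1|·|-2w^2 + 8w - 6|.
Require δ ≤ 2. Then |w + 1| < 2 gives |w| < 3, and by the triangle inequality |-2w^2 + 8w - 6| ≤ 2·3^2 + 8·3 + 6 = 48.
Hence |(-2w^3 + 6w^2 + 2w + 2) − 8| ≤ 48|w + 1| < ε provided |w + 1| < ε/48.
Choosing δ = min(2, ε/48) ensures both conditions, hence |(-2w^3 + 6w^2 + 2w + 2) − 8| < ε.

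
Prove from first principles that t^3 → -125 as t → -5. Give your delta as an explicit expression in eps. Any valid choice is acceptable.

Let eps > 0 be given. We seek delta > 0 with 0 < |t + 5| < delta ⇒ |t^3 + 125| < eps.
Factor: t^3 + 125 = (t + 5)(t^2 - 5t + 25), so |t^3 + 125| = |t + 5|·|t^2 - 5t + 25|.
Restrict delta ≤ 2. Then |t + 5| < 2 gives |t| < 7, so by the triangle inequality |t^2 - 5t + 25| ≤ 7^2 + 5·7 + 25 = 109.
Hence |t^3 + 125| ≤ 109|t + 5|, which is < eps once |t + 5| < eps/109.
Take delta = min(2, eps/109). If 0 < |t + 5| < delta then both bounds hold and |t^3 + 125| ≤ 109|t + 5| < 109·(eps/109) = eps.

delta = min(2, eps/109)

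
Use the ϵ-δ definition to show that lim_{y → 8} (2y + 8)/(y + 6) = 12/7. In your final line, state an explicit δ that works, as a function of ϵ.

Fix ϵ > 0. We want δ > 0 with 0 < |y − 8| < δ ⇒ |(2y + 8)/(y + 6) − (12/7)| < ϵ.
Combining over a common denominator, (2y + 8)/(y + 6) − (12/7) = [(2y + 8)·14 − 24·(y + 6)] / [14·(y + 6)] = 4(y − 8) / (14(y + 6)).
So |(2y + 8)/(y + 6) − (12/7)| = 4|y − 8| / (14·|y + 6|).
Require δ ≤ 7, so |y + 6| ≥ |14| − |y − 8| > 14 − 7 = 7.
Hence |(2y + 8)/(y + 6) − (12/7)| < 4|y − 8|/(14·7) = (2/49)|y − 8|, which is < ϵ once |y − 8| < (49/2)ϵ.
Take δ = min(7, (49/2)ϵ). Then 0 < |y − 8| < δ forces both bounds, so |(2y + 8)/(y + 6) − (12/7)| < ϵ.

δ = min(7, (49/2)ϵ)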